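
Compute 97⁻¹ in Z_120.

73

By the extended Euclidean algorithm:
120 = 1×97 + 23
97 = 4×23 + 5
23 = 4×5 + 3
5 = 1×3 + 2
3 = 1×2 + 1
2 = 2×1 + 0
gcd(97, 120) = 1, so the inverse exists.
Bézout: 1 = 38×120 − 47×97.
So 97⁻¹ ≡ −47 ≡ 73 (mod 120).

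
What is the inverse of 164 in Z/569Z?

Run the extended Euclidean algorithm:
569 = 3·164 + 77
164 = 2·77 + 10
77 = 7·10 + 7
10 = 1·7 + 3
7 = 2·3 + 1
3 = 3·1 + 0
gcd(164, 569) = 1, so the inverse exists.
Back-substitute for 1:
1 = 1·7 − 2·3
  = −2·10 + 3·7
  = 3·77 − 23·10
  = −23·164 + 49·77
  = 49·569 − 170·164
So 164⁻¹ ≡ −170 ≡ 399 (mod 569).

399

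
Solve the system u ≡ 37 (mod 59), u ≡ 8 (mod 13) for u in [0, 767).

59⁻¹ mod 13: 59×2 ≡ 1 (mod 13), so 59⁻¹ ≡ 2.
u = 37 + 59×((8 − 37)×2 mod 13) = 37 + 59×7 = 450.

450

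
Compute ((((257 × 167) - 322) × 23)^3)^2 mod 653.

257 × 167 = 42919 ≡ 474 (mod 653)
474 - 322 = 152
152 × 23 = 3496 ≡ 231 (mod 653)
(231)^3 ≡ 363 (mod 653)
(363)^2 ≡ 516 (mod 653)

516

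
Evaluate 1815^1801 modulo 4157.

1801 in binary is 11100001001, i.e. 1801 = 1024 + 512 + 256 + 8 + 1.
1815^1 ≡ 1815 (mod 4157)
1815^2 ≡ 1815^2 = 3294225 ≡ 1881 (mod 4157)
1815^4 ≡ 1881^2 = 3538161 ≡ 554 (mod 4157)
1815^8 ≡ 554^2 = 306916 ≡ 3455 (mod 4157)
1815^16 ≡ 3455^2 = 11937025 ≡ 2278 (mod 4157)
1815^32 ≡ 2278^2 = 5189284 ≡ 1348 (mod 4157)
1815^64 ≡ 1348^2 = 1817104 ≡ 495 (mod 4157)
1815^128 ≡ 495^2 = 245025 ≡ 3919 (mod 4157)
1815^256 ≡ 3919^2 = 15358561 ≡ 2603 (mod 4157)
1815^512 ≡ 2603^2 = 6775609 ≡ 3856 (mod 4157)
1815^1024 ≡ 3856^2 = 14868736 ≡ 3304 (mod 4157)
1815^1801 = 1815^1024 × 1815^512 × 1815^256 × 1815^8 × 1815^1 ≡ 3304 × 3856 × 2603 × 3455 × 1815 (mod 4157).
Accumulate the product:
3304 × 3856 = 12740224 ≡ 3176
3176 × 2603 = 8267128 ≡ 3012
3012 × 3455 = 10406460 ≡ 1489
1489 × 1815 = 2702535 ≡ 485

485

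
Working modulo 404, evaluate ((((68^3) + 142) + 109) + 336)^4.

(68)^3 ≡ 120 (mod 404)
120 + 142 = 262
262 + 109 = 371
371 + 336 = 707 ≡ 303 (mod 404)
(303)^4 ≡ 101 (mod 404)

101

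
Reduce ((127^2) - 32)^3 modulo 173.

(127)^2 ≡ 40 (mod 173)
40 - 32 = 8
(8)^3 ≡ 166 (mod 173)

166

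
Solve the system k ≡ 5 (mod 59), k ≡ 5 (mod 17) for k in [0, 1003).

59⁻¹ mod 17: 59*15 ≡ 1 (mod 17), so 59⁻¹ ≡ 15.
k = 5 + 59*((5 − 5)*15 mod 17) = 5 + 59*0 = 5.
Check: 5 mod 59 = 5, 5 mod 17 = 5. ✓

5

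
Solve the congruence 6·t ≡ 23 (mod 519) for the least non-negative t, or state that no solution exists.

no solution

gcd(6, 519) = 3, and 3 does not divide 23.
So the congruence has no solution.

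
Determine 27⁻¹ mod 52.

27

Apply the Euclidean algorithm and back-substitute:
52 = 1·27 + 25
27 = 1·25 + 2
25 = 12·2 + 1
2 = 2·1 + 0
gcd(27, 52) = 1, so the inverse exists.
Back-substitute for 1:
1 = 1·25 − 12·2
  = −12·27 + 13·25
  = 13·52 − 25·27
So 27⁻¹ ≡ −25 ≡ 27 (mod 52).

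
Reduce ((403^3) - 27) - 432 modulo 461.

354

(403)^3 ≡ 352 (mod 461)
352 - 27 = 325
325 - 432 = -107 ≡ 354 (mod 461)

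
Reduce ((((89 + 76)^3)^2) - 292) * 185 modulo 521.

340

89 + 76 = 165
(165)^3 ≡ 63 (mod 521)
(63)^2 ≡ 322 (mod 521)
322 - 292 = 30
30 * 185 = 5550 ≡ 340 (mod 521)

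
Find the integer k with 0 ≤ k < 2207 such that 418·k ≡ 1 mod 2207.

132

2207 = 5*418 + 117
418 = 3*117 + 67
117 = 1*67 + 50
67 = 1*50 + 17
50 = 2*17 + 16
17 = 1*16 + 1
16 = 16*1 + 0
gcd(418, 2207) = 1, so the inverse exists.
Bézout: 1 = −25*2207 + 132*418.
So 418⁻¹ ≡ 132 (mod 2207).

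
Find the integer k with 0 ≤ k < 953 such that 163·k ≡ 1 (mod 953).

Run the extended Euclidean algorithm:
953 = 5·163 + 138
163 = 1·138 + 25
138 = 5·25 + 13
25 = 1·13 + 12
13 = 1·12 + 1
12 = 12·1 + 0
gcd(163, 953) = 1, so the inverse exists.
Bézout: 1 = 13·953 − 76·163.
So 163⁻¹ ≡ −76 ≡ 877 (mod 953).

877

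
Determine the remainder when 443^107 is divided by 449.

By square-and-multiply:
107 in binary is 1101011, i.e. 107 = 64 + 32 + 8 + 2 + 1.
443^1 ≡ 443 (mod 449)
443^2 ≡ 443^2 = 196249 ≡ 36 (mod 449)
443^4 ≡ 36^2 = 1296 ≡ 398 (mod 449)
443^8 ≡ 398^2 = 158404 ≡ 356 (mod 449)
443^16 ≡ 356^2 = 126736 ≡ 118 (mod 449)
443^32 ≡ 118^2 = 13924 ≡ 5 (mod 449)
443^64 ≡ 5^2 = 25 (mod 449)
443^107 = 443^64 * 443^32 * 443^8 * 443^2 * 443^1 ≡ 25 * 5 * 356 * 36 * 443 (mod 449).
Accumulate the product:
25 * 5 = 125
125 * 356 = 44500 ≡ 49
49 * 36 = 1764 ≡ 417
417 * 443 = 184731 ≡ 192

192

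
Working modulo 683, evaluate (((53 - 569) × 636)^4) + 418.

53 - 569 = -516 ≡ 167 (mod 683)
167 × 636 = 106212 ≡ 347 (mod 683)
(347)^4 ≡ 104 (mod 683)
104 + 418 = 522

522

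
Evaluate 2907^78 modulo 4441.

3442

By square-and-multiply:
78 in binary is 1001110, i.e. 78 = 64 + 8 + 4 + 2.
2907^1 ≡ 2907 (mod 4441)
2907^2 ≡ 2907^2 = 8450649 ≡ 3867 (mod 4441)
2907^4 ≡ 3867^2 = 14953689 ≡ 842 (mod 4441)
2907^8 ≡ 842^2 = 708964 ≡ 2845 (mod 4441)
2907^16 ≡ 2845^2 = 8094025 ≡ 2523 (mod 4441)
2907^32 ≡ 2523^2 = 6365529 ≡ 1576 (mod 4441)
2907^64 ≡ 1576^2 = 2483776 ≡ 1257 (mod 4441)
2907^78 = 2907^64 · 2907^8 · 2907^4 · 2907^2 ≡ 1257 · 2845 · 842 · 3867 (mod 4441).
Accumulate the product:
1257 · 2845 = 3576165 ≡ 1160
1160 · 842 = 976720 ≡ 4141
4141 · 3867 = 16013247 ≡ 3442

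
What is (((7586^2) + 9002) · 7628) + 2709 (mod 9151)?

7561

(7586)^2 ≡ 5908 (mod 9151)
5908 + 9002 = 14910 ≡ 5759 (mod 9151)
5759 · 7628 = 43929652 ≡ 4852 (mod 9151)
4852 + 2709 = 7561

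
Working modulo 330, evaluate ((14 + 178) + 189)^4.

201

14 + 178 = 192
192 + 189 = 381 ≡ 51 (mod 330)
(51)^4 ≡ 201 (mod 330)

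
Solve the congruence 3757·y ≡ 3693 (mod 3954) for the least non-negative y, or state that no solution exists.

2169

gcd(3757, 3954) = 1, so a unique solution mod 3954 exists.
3757⁻¹ ≡ 3673 (mod 3954).
y ≡ 3673·3693 ≡ 2169 (mod 3954).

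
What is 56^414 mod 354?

130

Compute successive squares:
56^1 ≡ 56 (mod 354)
56^2 ≡ 56^2 = 3136 ≡ 304 (mod 354)
56^4 ≡ 304^2 = 92416 ≡ 22 (mod 354)
56^8 ≡ 22^2 = 484 ≡ 130 (mod 354)
56^16 ≡ 130^2 = 16900 ≡ 262 (mod 354)
56^32 ≡ 262^2 = 68644 ≡ 322 (mod 354)
56^64 ≡ 322^2 = 103684 ≡ 316 (mod 354)
56^128 ≡ 316^2 = 99856 ≡ 28 (mod 354)
56^256 ≡ 28^2 = 784 ≡ 76 (mod 354)
56^414 = 56^256 * 56^128 * 56^16 * 56^8 * 56^4 * 56^2 ≡ 76 * 28 * 262 * 130 * 22 * 304 (mod 354).
Accumulate the product:
76 * 28 = 2128 ≡ 4
4 * 262 = 1048 ≡ 340
340 * 130 = 44200 ≡ 304
304 * 22 = 6688 ≡ 316
316 * 304 = 96064 ≡ 130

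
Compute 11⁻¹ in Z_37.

Apply the Euclidean algorithm and back-substitute:
37 = 3·11 + 4
11 = 2·4 + 3
4 = 1·3 + 1
3 = 3·1 + 0
gcd(11, 37) = 1, so the inverse exists.
Bézout: 1 = 3·37 − 10·11.
So 11⁻¹ ≡ −10 ≡ 27 (mod 37).

27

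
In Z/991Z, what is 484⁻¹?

43

Apply the Euclidean algorithm and back-substitute:
991 = 2×484 + 23
484 = 21×23 + 1
23 = 23×1 + 0
gcd(484, 991) = 1, so the inverse exists.
Back-substitute for 1:
1 = 1×484 − 21×23
  = −21×991 + 43×484
So 484⁻¹ ≡ 43 (mod 991).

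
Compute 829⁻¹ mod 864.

469

Run the extended Euclidean algorithm:
864 = 1·829 + 35
829 = 23·35 + 24
35 = 1·24 + 11
24 = 2·11 + 2
11 = 5·2 + 1
2 = 2·1 + 0
gcd(829, 864) = 1, so the inverse exists.
Back-substitute for 1:
1 = 1·11 − 5·2
  = −5·24 + 11·11
  = 11·35 − 16·24
  = −16·829 + 379·35
  = 379·864 − 395·829
So 829⁻¹ ≡ −395 ≡ 469 (mod 864).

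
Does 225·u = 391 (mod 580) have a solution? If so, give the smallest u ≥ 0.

no solution

gcd(225, 580) = 5, and 5 does not divide 391.
So the congruence has no solution.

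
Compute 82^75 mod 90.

75 in binary is 1001011, i.e. 75 = 64 + 8 + 2 + 1.
82^1 ≡ 82 (mod 90)
82^2 ≡ 82^2 = 6724 ≡ 64 (mod 90)
82^4 ≡ 64^2 = 4096 ≡ 46 (mod 90)
82^8 ≡ 46^2 = 2116 ≡ 46 (mod 90)
82^16 ≡ 46^2 = 2116 ≡ 46 (mod 90)
82^32 ≡ 46^2 = 2116 ≡ 46 (mod 90)
82^64 ≡ 46^2 = 2116 ≡ 46 (mod 90)
82^75 = 82^64 · 82^8 · 82^2 · 82^1 ≡ 46 · 46 · 64 · 82 (mod 90).
Accumulate the product:
46 · 46 = 2116 ≡ 46
46 · 64 = 2944 ≡ 64
64 · 82 = 5248 ≡ 28

28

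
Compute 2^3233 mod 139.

109

2^1 ≡ 2 (mod 139)
2^2 ≡ 2^2 = 4 (mod 139)
2^4 ≡ 4^2 = 16 (mod 139)
2^8 ≡ 16^2 = 256 ≡ 117 (mod 139)
2^16 ≡ 117^2 = 13689 ≡ 67 (mod 139)
2^32 ≡ 67^2 = 4489 ≡ 41 (mod 139)
2^64 ≡ 41^2 = 1681 ≡ 13 (mod 139)
2^128 ≡ 13^2 = 169 ≡ 30 (mod 139)
2^256 ≡ 30^2 = 900 ≡ 66 (mod 139)
2^512 ≡ 66^2 = 4356 ≡ 47 (mod 139)
2^1024 ≡ 47^2 = 2209 ≡ 124 (mod 139)
2^2048 ≡ 124^2 = 15376 ≡ 86 (mod 139)
2^3233 = 2^2048 * 2^1024 * 2^128 * 2^32 * 2^1 ≡ 86 * 124 * 30 * 41 * 2 (mod 139).
Accumulate the product:
86 * 124 = 10664 ≡ 100
100 * 30 = 3000 ≡ 81
81 * 41 = 3321 ≡ 124
124 * 2 = 248 ≡ 109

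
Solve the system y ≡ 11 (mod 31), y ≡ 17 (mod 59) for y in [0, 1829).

31⁻¹ mod 59: 31·40 ≡ 1 (mod 59), so 31⁻¹ ≡ 40.
y = 11 + 31·((17 − 11)·40 mod 59) = 11 + 31·4 = 135.
Check: 135 mod 31 = 11, 135 mod 59 = 17. ✓

135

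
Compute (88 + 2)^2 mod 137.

88 + 2 = 90
(90)^2 ≡ 17 (mod 137)

17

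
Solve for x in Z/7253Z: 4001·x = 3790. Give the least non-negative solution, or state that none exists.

gcd(4001, 7253) = 1, so a unique solution mod 7253 exists.
4001⁻¹ ≡ 6488 (mod 7253).
x ≡ 6488·3790 ≡ 1850 (mod 7253).

1850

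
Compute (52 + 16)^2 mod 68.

52 + 16 = 68 ≡ 0 (mod 68)
(0)^2 ≡ 0 (mod 68)

0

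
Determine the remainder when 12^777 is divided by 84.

Compute successive squares:
777 in binary is 1100001001, i.e. 777 = 512 + 256 + 8 + 1.
12^1 ≡ 12 (mod 84)
12^2 ≡ 12^2 = 144 ≡ 60 (mod 84)
12^4 ≡ 60^2 = 3600 ≡ 72 (mod 84)
12^8 ≡ 72^2 = 5184 ≡ 60 (mod 84)
12^16 ≡ 60^2 = 3600 ≡ 72 (mod 84)
12^32 ≡ 72^2 = 5184 ≡ 60 (mod 84)
12^64 ≡ 60^2 = 3600 ≡ 72 (mod 84)
12^128 ≡ 72^2 = 5184 ≡ 60 (mod 84)
12^256 ≡ 60^2 = 3600 ≡ 72 (mod 84)
12^512 ≡ 72^2 = 5184 ≡ 60 (mod 84)
12^777 = 12^512 · 12^256 · 12^8 · 12^1 ≡ 60 · 72 · 60 · 12 (mod 84).
Accumulate the product:
60 · 72 = 4320 ≡ 36
36 · 60 = 2160 ≡ 60
60 · 12 = 720 ≡ 48

48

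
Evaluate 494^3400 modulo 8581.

587

By square-and-multiply:
3400 in binary is 110101001000, i.e. 3400 = 2048 + 1024 + 256 + 64 + 8.
494^1 ≡ 494 (mod 8581)
494^2 ≡ 494^2 = 244036 ≡ 3768 (mod 8581)
494^4 ≡ 3768^2 = 14197824 ≡ 4850 (mod 8581)
494^8 ≡ 4850^2 = 23522500 ≡ 1979 (mod 8581)
494^16 ≡ 1979^2 = 3916441 ≡ 3505 (mod 8581)
494^32 ≡ 3505^2 = 12285025 ≡ 5614 (mod 8581)
494^64 ≡ 5614^2 = 31516996 ≡ 7564 (mod 8581)
494^128 ≡ 7564^2 = 57214096 ≡ 4569 (mod 8581)
494^256 ≡ 4569^2 = 20875761 ≡ 6769 (mod 8581)
494^512 ≡ 6769^2 = 45819361 ≡ 5402 (mod 8581)
494^1024 ≡ 5402^2 = 29181604 ≡ 6204 (mod 8581)
494^2048 ≡ 6204^2 = 38489616 ≡ 3831 (mod 8581)
494^3400 = 494^2048 × 494^1024 × 494^256 × 494^64 × 494^8 ≡ 3831 × 6204 × 6769 × 7564 × 1979 (mod 8581).
Accumulate the product:
3831 × 6204 = 23767524 ≡ 6735
6735 × 6769 = 45589215 ≡ 6943
6943 × 7564 = 52516852 ≡ 1132
1132 × 1979 = 2240228 ≡ 587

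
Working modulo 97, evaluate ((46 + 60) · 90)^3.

19

46 + 60 = 106 ≡ 9 (mod 97)
9 · 90 = 810 ≡ 34 (mod 97)
(34)^3 ≡ 19 (mod 97)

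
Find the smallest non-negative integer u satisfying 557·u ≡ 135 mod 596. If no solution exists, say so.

gcd(557, 596) = 1, so a unique solution mod 596 exists.
557⁻¹ ≡ 489 (mod 596).
u ≡ 489·135 ≡ 455 (mod 596).

455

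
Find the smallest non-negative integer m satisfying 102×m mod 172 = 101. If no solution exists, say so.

no solution

gcd(102, 172) = 2, and 2 does not divide 101.
So the congruence has no solution.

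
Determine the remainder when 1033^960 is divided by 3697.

850

960 in binary is 1111000000, i.e. 960 = 512 + 256 + 128 + 64.
1033^1 ≡ 1033 (mod 3697)
1033^2 ≡ 1033^2 = 1067089 ≡ 2353 (mod 3697)
1033^4 ≡ 2353^2 = 5536609 ≡ 2200 (mod 3697)
1033^8 ≡ 2200^2 = 4840000 ≡ 627 (mod 3697)
1033^16 ≡ 627^2 = 393129 ≡ 1247 (mod 3697)
1033^32 ≡ 1247^2 = 1555009 ≡ 2269 (mod 3697)
1033^64 ≡ 2269^2 = 5148361 ≡ 2137 (mod 3697)
1033^128 ≡ 2137^2 = 4566769 ≡ 974 (mod 3697)
1033^256 ≡ 974^2 = 948676 ≡ 2244 (mod 3697)
1033^512 ≡ 2244^2 = 5035536 ≡ 222 (mod 3697)
1033^960 = 1033^512 × 1033^256 × 1033^128 × 1033^64 ≡ 222 × 2244 × 974 × 2137 (mod 3697).
Accumulate the product:
222 × 2244 = 498168 ≡ 2770
2770 × 974 = 2697980 ≡ 2867
2867 × 2137 = 6126779 ≡ 850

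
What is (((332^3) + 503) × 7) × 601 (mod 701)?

(332)^3 ≡ 65 (mod 701)
65 + 503 = 568
568 × 7 = 3976 ≡ 471 (mod 701)
471 × 601 = 283071 ≡ 568 (mod 701)

568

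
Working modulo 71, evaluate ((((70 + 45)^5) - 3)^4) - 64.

37

70 + 45 = 115 ≡ 44 (mod 71)
(44)^5 ≡ 51 (mod 71)
51 - 3 = 48
(48)^4 ≡ 30 (mod 71)
30 - 64 = -34 ≡ 37 (mod 71)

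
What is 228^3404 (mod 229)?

1

By square-and-multiply:
3404 in binary is 110101001100, i.e. 3404 = 2048 + 1024 + 256 + 64 + 8 + 4.
228^1 ≡ 228 (mod 229)
228^2 ≡ 228^2 = 51984 ≡ 1 (mod 229)
228^4 ≡ 1^2 = 1 (mod 229)
228^8 ≡ 1^2 = 1 (mod 229)
228^16 ≡ 1^2 = 1 (mod 229)
228^32 ≡ 1^2 = 1 (mod 229)
228^64 ≡ 1^2 = 1 (mod 229)
228^128 ≡ 1^2 = 1 (mod 229)
228^256 ≡ 1^2 = 1 (mod 229)
228^512 ≡ 1^2 = 1 (mod 229)
228^1024 ≡ 1^2 = 1 (mod 229)
228^2048 ≡ 1^2 = 1 (mod 229)
228^3404 = 228^2048 · 228^1024 · 228^256 · 228^64 · 228^8 · 228^4 ≡ 1 · 1 · 1 · 1 · 1 · 1 (mod 229).
Accumulate the product:
1 · 1 = 1
1 · 1 = 1
1 · 1 = 1
1 · 1 = 1
1 · 1 = 1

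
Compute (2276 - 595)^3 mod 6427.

4946

2276 - 595 = 1681
(1681)^3 ≡ 4946 (mod 6427)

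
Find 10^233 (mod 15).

10^1 ≡ 10 (mod 15)
10^2 ≡ 10^2 = 100 ≡ 10 (mod 15)
10^4 ≡ 10^2 = 100 ≡ 10 (mod 15)
10^8 ≡ 10^2 = 100 ≡ 10 (mod 15)
10^16 ≡ 10^2 = 100 ≡ 10 (mod 15)
10^32 ≡ 10^2 = 100 ≡ 10 (mod 15)
10^64 ≡ 10^2 = 100 ≡ 10 (mod 15)
10^128 ≡ 10^2 = 100 ≡ 10 (mod 15)
10^233 = 10^128 * 10^64 * 10^32 * 10^8 * 10^1 ≡ 10 * 10 * 10 * 10 * 10 (mod 15).
Accumulate the product:
10 * 10 = 100 ≡ 10
10 * 10 = 100 ≡ 10
10 * 10 = 100 ≡ 10
10 * 10 = 100 ≡ 10

10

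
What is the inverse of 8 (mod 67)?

Run the extended Euclidean algorithm:
67 = 8*8 + 3
8 = 2*3 + 2
3 = 1*2 + 1
2 = 2*1 + 0
gcd(8, 67) = 1, so the inverse exists.
Back-substitute for 1:
1 = 1*3 − 1*2
  = −1*8 + 3*3
  = 3*67 − 25*8
So 8⁻¹ ≡ −25 ≡ 42 (mod 67).

42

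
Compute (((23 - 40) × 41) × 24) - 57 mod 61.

51

23 - 40 = -17 ≡ 44 (mod 61)
44 × 41 = 1804 ≡ 35 (mod 61)
35 × 24 = 840 ≡ 47 (mod 61)
47 - 57 = -10 ≡ 51 (mod 61)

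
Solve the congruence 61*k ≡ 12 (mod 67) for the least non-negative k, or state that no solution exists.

gcd(61, 67) = 1, so a unique solution mod 67 exists.
61⁻¹ ≡ 11 (mod 67).
k ≡ 11*12 ≡ 65 (mod 67).

65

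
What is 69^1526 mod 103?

1526 in binary is 10111110110, i.e. 1526 = 1024 + 256 + 128 + 64 + 32 + 16 + 4 + 2.
69^1 ≡ 69 (mod 103)
69^2 ≡ 69^2 = 4761 ≡ 23 (mod 103)
69^4 ≡ 23^2 = 529 ≡ 14 (mod 103)
69^8 ≡ 14^2 = 196 ≡ 93 (mod 103)
69^16 ≡ 93^2 = 8649 ≡ 100 (mod 103)
69^32 ≡ 100^2 = 10000 ≡ 9 (mod 103)
69^64 ≡ 9^2 = 81 (mod 103)
69^128 ≡ 81^2 = 6561 ≡ 72 (mod 103)
69^256 ≡ 72^2 = 5184 ≡ 34 (mod 103)
69^512 ≡ 34^2 = 1156 ≡ 23 (mod 103)
69^1024 ≡ 23^2 = 529 ≡ 14 (mod 103)
69^1526 = 69^1024 × 69^256 × 69^128 × 69^64 × 69^32 × 69^16 × 69^4 × 69^2 ≡ 14 × 34 × 72 × 81 × 9 × 100 × 14 × 23 (mod 103).
Accumulate the product:
14 × 34 = 476 ≡ 64
64 × 72 = 4608 ≡ 76
76 × 81 = 6156 ≡ 79
79 × 9 = 711 ≡ 93
93 × 100 = 9300 ≡ 30
30 × 14 = 420 ≡ 8
8 × 23 = 184 ≡ 81

81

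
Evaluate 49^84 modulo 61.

9

Using repeated squaring:
84 in binary is 1010100, i.e. 84 = 64 + 16 + 4.
49^1 ≡ 49 (mod 61)
49^2 ≡ 49^2 = 2401 ≡ 22 (mod 61)
49^4 ≡ 22^2 = 484 ≡ 57 (mod 61)
49^8 ≡ 57^2 = 3249 ≡ 16 (mod 61)
49^16 ≡ 16^2 = 256 ≡ 12 (mod 61)
49^32 ≡ 12^2 = 144 ≡ 22 (mod 61)
49^64 ≡ 22^2 = 484 ≡ 57 (mod 61)
49^84 = 49^64 * 49^16 * 49^4 ≡ 57 * 12 * 57 (mod 61).
Accumulate the product:
57 * 12 = 684 ≡ 13
13 * 57 = 741 ≡ 9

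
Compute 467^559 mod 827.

559 in binary is 1000101111, i.e. 559 = 512 + 32 + 8 + 4 + 2 + 1.
467^1 ≡ 467 (mod 827)
467^2 ≡ 467^2 = 218089 ≡ 588 (mod 827)
467^4 ≡ 588^2 = 345744 ≡ 58 (mod 827)
467^8 ≡ 58^2 = 3364 ≡ 56 (mod 827)
467^16 ≡ 56^2 = 3136 ≡ 655 (mod 827)
467^32 ≡ 655^2 = 429025 ≡ 639 (mod 827)
467^64 ≡ 639^2 = 408321 ≡ 610 (mod 827)
467^128 ≡ 610^2 = 372100 ≡ 777 (mod 827)
467^256 ≡ 777^2 = 603729 ≡ 19 (mod 827)
467^512 ≡ 19^2 = 361 (mod 827)
467^559 = 467^512 × 467^32 × 467^8 × 467^4 × 467^2 × 467^1 ≡ 361 × 639 × 56 × 58 × 588 × 467 (mod 827).
Accumulate the product:
361 × 639 = 230679 ≡ 773
773 × 56 = 43288 ≡ 284
284 × 58 = 16472 ≡ 759
759 × 588 = 446292 ≡ 539
539 × 467 = 251713 ≡ 305

305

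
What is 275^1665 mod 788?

543

1665 in binary is 11010000001, i.e. 1665 = 1024 + 512 + 128 + 1.
275^1 ≡ 275 (mod 788)
275^2 ≡ 275^2 = 75625 ≡ 765 (mod 788)
275^4 ≡ 765^2 = 585225 ≡ 529 (mod 788)
275^8 ≡ 529^2 = 279841 ≡ 101 (mod 788)
275^16 ≡ 101^2 = 10201 ≡ 745 (mod 788)
275^32 ≡ 745^2 = 555025 ≡ 273 (mod 788)
275^64 ≡ 273^2 = 74529 ≡ 457 (mod 788)
275^128 ≡ 457^2 = 208849 ≡ 29 (mod 788)
275^256 ≡ 29^2 = 841 ≡ 53 (mod 788)
275^512 ≡ 53^2 = 2809 ≡ 445 (mod 788)
275^1024 ≡ 445^2 = 198025 ≡ 237 (mod 788)
275^1665 = 275^1024 * 275^512 * 275^128 * 275^1 ≡ 237 * 445 * 29 * 275 (mod 788).
Accumulate the product:
237 * 445 = 105465 ≡ 661
661 * 29 = 19169 ≡ 257
257 * 275 = 70675 ≡ 543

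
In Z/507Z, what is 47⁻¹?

Apply the Euclidean algorithm and back-substitute:
507 = 10×47 + 37
47 = 1×37 + 10
37 = 3×10 + 7
10 = 1×7 + 3
7 = 2×3 + 1
3 = 3×1 + 0
gcd(47, 507) = 1, so the inverse exists.
Bézout: 1 = 14×507 − 151×47.
So 47⁻¹ ≡ −151 ≡ 356 (mod 507).

356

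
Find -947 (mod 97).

-947 = -10*97 + 23, so -947 ≡ 23 (mod 97).

23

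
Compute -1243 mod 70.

-1243 = -18*70 + 17, so -1243 ≡ 17 (mod 70).

17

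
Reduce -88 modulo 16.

8

-88 = -6·16 + 8, so -88 ≡ 8 (mod 16).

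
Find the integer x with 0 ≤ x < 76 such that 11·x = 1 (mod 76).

76 = 6×11 + 10
11 = 1×10 + 1
10 = 10×1 + 0
gcd(11, 76) = 1, so the inverse exists.
Bézout: 1 = −1×76 + 7×11.
So 11⁻¹ ≡ 7 (mod 76).

7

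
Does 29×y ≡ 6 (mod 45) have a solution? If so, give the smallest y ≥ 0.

39

gcd(29, 45) = 1, so a unique solution mod 45 exists.
29⁻¹ ≡ 14 (mod 45).
y ≡ 14×6 ≡ 39 (mod 45).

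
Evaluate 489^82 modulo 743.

489^1 ≡ 489 (mod 743)
489^2 ≡ 489^2 = 239121 ≡ 618 (mod 743)
489^4 ≡ 618^2 = 381924 ≡ 22 (mod 743)
489^8 ≡ 22^2 = 484 (mod 743)
489^16 ≡ 484^2 = 234256 ≡ 211 (mod 743)
489^32 ≡ 211^2 = 44521 ≡ 684 (mod 743)
489^64 ≡ 684^2 = 467856 ≡ 509 (mod 743)
489^82 = 489^64 × 489^16 × 489^2 ≡ 509 × 211 × 618 (mod 743).
Accumulate the product:
509 × 211 = 107399 ≡ 407
407 × 618 = 251526 ≡ 392

392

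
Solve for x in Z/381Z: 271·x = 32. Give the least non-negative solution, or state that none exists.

gcd(271, 381) = 1, so a unique solution mod 381 exists.
271⁻¹ ≡ 142 (mod 381).
x ≡ 142·32 ≡ 353 (mod 381).

353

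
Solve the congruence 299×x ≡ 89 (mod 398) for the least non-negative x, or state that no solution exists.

gcd(299, 398) = 1, so a unique solution mod 398 exists.
299⁻¹ ≡ 201 (mod 398).
x ≡ 201×89 ≡ 377 (mod 398).

377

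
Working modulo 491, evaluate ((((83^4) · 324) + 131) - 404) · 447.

331

(83)^4 ≡ 225 (mod 491)
225 · 324 = 72900 ≡ 232 (mod 491)
232 + 131 = 363
363 - 404 = -41 ≡ 450 (mod 491)
450 · 447 = 201150 ≡ 331 (mod 491)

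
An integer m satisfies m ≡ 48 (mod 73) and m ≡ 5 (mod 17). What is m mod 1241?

413

73⁻¹ mod 17: 73×7 ≡ 1 (mod 17), so 73⁻¹ ≡ 7.
m = 48 + 73×((5 − 48)×7 mod 17) = 48 + 73×5 = 413.
Check: 413 mod 73 = 48, 413 mod 17 = 5. ✓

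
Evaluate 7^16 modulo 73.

8

7^1 ≡ 7 (mod 73)
7^2 ≡ 7^2 = 49 (mod 73)
7^4 ≡ 49^2 = 2401 ≡ 65 (mod 73)
7^8 ≡ 65^2 = 4225 ≡ 64 (mod 73)
7^16 ≡ 64^2 = 4096 ≡ 8 (mod 73)
So 7^16 ≡ 8 (mod 73).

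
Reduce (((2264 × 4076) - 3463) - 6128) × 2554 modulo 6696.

2264 × 4076 = 9228064 ≡ 976 (mod 6696)
976 - 3463 = -2487 ≡ 4209 (mod 6696)
4209 - 6128 = -1919 ≡ 4777 (mod 6696)
4777 × 2554 = 12200458 ≡ 346 (mod 6696)

346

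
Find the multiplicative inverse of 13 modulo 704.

325

Apply the Euclidean algorithm and back-substitute:
704 = 54*13 + 2
13 = 6*2 + 1
2 = 2*1 + 0
gcd(13, 704) = 1, so the inverse exists.
Bézout: 1 = −6*704 + 325*13.
So 13⁻¹ ≡ 325 (mod 704).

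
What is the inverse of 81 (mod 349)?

Run the extended Euclidean algorithm:
349 = 4·81 + 25
81 = 3·25 + 6
25 = 4·6 + 1
6 = 6·1 + 0
gcd(81, 349) = 1, so the inverse exists.
Bézout: 1 = 13·349 − 56·81.
So 81⁻¹ ≡ −56 ≡ 293 (mod 349).

293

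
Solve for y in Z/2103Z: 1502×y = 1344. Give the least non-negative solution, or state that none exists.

1107

gcd(1502, 2103) = 1, so a unique solution mod 2103 exists.
1502⁻¹ ≡ 2096 (mod 2103).
y ≡ 2096×1344 ≡ 1107 (mod 2103).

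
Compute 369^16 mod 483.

369^1 ≡ 369 (mod 483)
369^2 ≡ 369^2 = 136161 ≡ 438 (mod 483)
369^4 ≡ 438^2 = 191844 ≡ 93 (mod 483)
369^8 ≡ 93^2 = 8649 ≡ 438 (mod 483)
369^16 ≡ 438^2 = 191844 ≡ 93 (mod 483)
So 369^16 ≡ 93 (mod 483).

93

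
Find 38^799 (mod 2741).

799 in binary is 1100011111, i.e. 799 = 512 + 256 + 16 + 8 + 4 + 2 + 1.
38^1 ≡ 38 (mod 2741)
38^2 ≡ 38^2 = 1444 (mod 2741)
38^4 ≡ 1444^2 = 2085136 ≡ 1976 (mod 2741)
38^8 ≡ 1976^2 = 3904576 ≡ 1392 (mod 2741)
38^16 ≡ 1392^2 = 1937664 ≡ 2518 (mod 2741)
38^32 ≡ 2518^2 = 6340324 ≡ 391 (mod 2741)
38^64 ≡ 391^2 = 152881 ≡ 2126 (mod 2741)
38^128 ≡ 2126^2 = 4519876 ≡ 2708 (mod 2741)
38^256 ≡ 2708^2 = 7333264 ≡ 1089 (mod 2741)
38^512 ≡ 1089^2 = 1185921 ≡ 1809 (mod 2741)
38^799 = 38^512 · 38^256 · 38^16 · 38^8 · 38^4 · 38^2 · 38^1 ≡ 1809 · 1089 · 2518 · 1392 · 1976 · 1444 · 38 (mod 2741).
Accumulate the product:
1809 · 1089 = 1970001 ≡ 1963
1963 · 2518 = 4942834 ≡ 811
811 · 1392 = 1128912 ≡ 2361
2361 · 1976 = 4665336 ≡ 154
154 · 1444 = 222376 ≡ 355
355 · 38 = 13490 ≡ 2526

2526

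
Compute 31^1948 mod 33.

25

Using repeated squaring:
1948 in binary is 11110011100, i.e. 1948 = 1024 + 512 + 256 + 128 + 16 + 8 + 4.
31^1 ≡ 31 (mod 33)
31^2 ≡ 31^2 = 961 ≡ 4 (mod 33)
31^4 ≡ 4^2 = 16 (mod 33)
31^8 ≡ 16^2 = 256 ≡ 25 (mod 33)
31^16 ≡ 25^2 = 625 ≡ 31 (mod 33)
31^32 ≡ 31^2 = 961 ≡ 4 (mod 33)
31^64 ≡ 4^2 = 16 (mod 33)
31^128 ≡ 16^2 = 256 ≡ 25 (mod 33)
31^256 ≡ 25^2 = 625 ≡ 31 (mod 33)
31^512 ≡ 31^2 = 961 ≡ 4 (mod 33)
31^1024 ≡ 4^2 = 16 (mod 33)
31^1948 = 31^1024 · 31^512 · 31^256 · 31^128 · 31^16 · 31^8 · 31^4 ≡ 16 · 4 · 31 · 25 · 31 · 25 · 16 (mod 33).
Accumulate the product:
16 · 4 = 64 ≡ 31
31 · 31 = 961 ≡ 4
4 · 25 = 100 ≡ 1
1 · 31 = 31
31 · 25 = 775 ≡ 16
16 · 16 = 256 ≡ 25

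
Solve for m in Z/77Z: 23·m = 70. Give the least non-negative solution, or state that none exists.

70

gcd(23, 77) = 1, so a unique solution mod 77 exists.
23⁻¹ ≡ 67 (mod 77).
m ≡ 67·70 ≡ 70 (mod 77).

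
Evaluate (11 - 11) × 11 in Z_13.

0

11 - 11 = 0
0 × 11 = 0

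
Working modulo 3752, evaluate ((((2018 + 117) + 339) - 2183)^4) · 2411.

2018 + 117 = 2135
2135 + 339 = 2474
2474 - 2183 = 291
(291)^4 ≡ 585 (mod 3752)
585 · 2411 = 1410435 ≡ 3435 (mod 3752)

3435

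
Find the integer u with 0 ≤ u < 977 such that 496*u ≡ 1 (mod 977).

912

977 = 1×496 + 481
496 = 1×481 + 15
481 = 32×15 + 1
15 = 15×1 + 0
gcd(496, 977) = 1, so the inverse exists.
Back-substitute for 1:
1 = 1×481 − 32×15
  = −32×496 + 33×481
  = 33×977 − 65×496
So 496⁻¹ ≡ −65 ≡ 912 (mod 977).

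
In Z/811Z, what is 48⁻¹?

490

Run the extended Euclidean algorithm:
811 = 16*48 + 43
48 = 1*43 + 5
43 = 8*5 + 3
5 = 1*3 + 2
3 = 1*2 + 1
2 = 2*1 + 0
gcd(48, 811) = 1, so the inverse exists.
Back-substitute for 1:
1 = 1*3 − 1*2
  = −1*5 + 2*3
  = 2*43 − 17*5
  = −17*48 + 19*43
  = 19*811 − 321*48
So 48⁻¹ ≡ −321 ≡ 490 (mod 811).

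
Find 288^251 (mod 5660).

251 in binary is 11111011, i.e. 251 = 128 + 64 + 32 + 16 + 8 + 2 + 1.
288^1 ≡ 288 (mod 5660)
288^2 ≡ 288^2 = 82944 ≡ 3704 (mod 5660)
288^4 ≡ 3704^2 = 13719616 ≡ 5436 (mod 5660)
288^8 ≡ 5436^2 = 29550096 ≡ 4896 (mod 5660)
288^16 ≡ 4896^2 = 23970816 ≡ 716 (mod 5660)
288^32 ≡ 716^2 = 512656 ≡ 3256 (mod 5660)
288^64 ≡ 3256^2 = 10601536 ≡ 356 (mod 5660)
288^128 ≡ 356^2 = 126736 ≡ 2216 (mod 5660)
288^251 = 288^128 × 288^64 × 288^32 × 288^16 × 288^8 × 288^2 × 288^1 ≡ 2216 × 356 × 3256 × 716 × 4896 × 3704 × 288 (mod 5660).
Accumulate the product:
2216 × 356 = 788896 ≡ 2156
2156 × 3256 = 7019936 ≡ 1536
1536 × 716 = 1099776 ≡ 1736
1736 × 4896 = 8499456 ≡ 3796
3796 × 3704 = 14060384 ≡ 944
944 × 288 = 271872 ≡ 192

192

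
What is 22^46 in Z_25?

Compute successive squares:
22^1 ≡ 22 (mod 25)
22^2 ≡ 22^2 = 484 ≡ 9 (mod 25)
22^4 ≡ 9^2 = 81 ≡ 6 (mod 25)
22^8 ≡ 6^2 = 36 ≡ 11 (mod 25)
22^16 ≡ 11^2 = 121 ≡ 21 (mod 25)
22^32 ≡ 21^2 = 441 ≡ 16 (mod 25)
22^46 = 22^32 · 22^8 · 22^4 · 22^2 ≡ 16 · 11 · 6 · 9 (mod 25).
Accumulate the product:
16 · 11 = 176 ≡ 1
1 · 6 = 6
6 · 9 = 54 ≡ 4

4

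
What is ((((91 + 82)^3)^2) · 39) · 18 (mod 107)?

82

91 + 82 = 173 ≡ 66 (mod 107)
(66)^3 ≡ 94 (mod 107)
(94)^2 ≡ 62 (mod 107)
62 · 39 = 2418 ≡ 64 (mod 107)
64 · 18 = 1152 ≡ 82 (mod 107)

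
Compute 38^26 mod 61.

52

By square-and-multiply:
26 in binary is 11010, i.e. 26 = 16 + 8 + 2.
38^1 ≡ 38 (mod 61)
38^2 ≡ 38^2 = 1444 ≡ 41 (mod 61)
38^4 ≡ 41^2 = 1681 ≡ 34 (mod 61)
38^8 ≡ 34^2 = 1156 ≡ 58 (mod 61)
38^16 ≡ 58^2 = 3364 ≡ 9 (mod 61)
38^26 = 38^16 · 38^8 · 38^2 ≡ 9 · 58 · 41 (mod 61).
Accumulate the product:
9 · 58 = 522 ≡ 34
34 · 41 = 1394 ≡ 52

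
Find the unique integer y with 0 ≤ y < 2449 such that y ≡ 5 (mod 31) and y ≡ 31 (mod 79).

31⁻¹ mod 79: 31*51 ≡ 1 (mod 79), so 31⁻¹ ≡ 51.
y = 5 + 31*((31 − 5)*51 mod 79) = 5 + 31*62 = 1927.
Check: 1927 mod 31 = 5, 1927 mod 79 = 31. ✓

1927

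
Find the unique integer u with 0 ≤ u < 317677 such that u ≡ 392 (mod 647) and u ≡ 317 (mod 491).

213902

647⁻¹ mod 491: 647×192 ≡ 1 (mod 491), so 647⁻¹ ≡ 192.
u = 392 + 647×((317 − 392)×192 mod 491) = 392 + 647×330 = 213902.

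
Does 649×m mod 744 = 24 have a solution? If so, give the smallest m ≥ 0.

360

gcd(649, 744) = 1, so a unique solution mod 744 exists.
649⁻¹ ≡ 697 (mod 744).
m ≡ 697×24 ≡ 360 (mod 744).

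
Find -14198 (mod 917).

-14198 = -16×917 + 474, so -14198 ≡ 474 (mod 917).

474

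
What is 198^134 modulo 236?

64

Compute successive squares:
134 in binary is 10000110, i.e. 134 = 128 + 4 + 2.
198^1 ≡ 198 (mod 236)
198^2 ≡ 198^2 = 39204 ≡ 28 (mod 236)
198^4 ≡ 28^2 = 784 ≡ 76 (mod 236)
198^8 ≡ 76^2 = 5776 ≡ 112 (mod 236)
198^16 ≡ 112^2 = 12544 ≡ 36 (mod 236)
198^32 ≡ 36^2 = 1296 ≡ 116 (mod 236)
198^64 ≡ 116^2 = 13456 ≡ 4 (mod 236)
198^128 ≡ 4^2 = 16 (mod 236)
198^134 = 198^128 × 198^4 × 198^2 ≡ 16 × 76 × 28 (mod 236).
Accumulate the product:
16 × 76 = 1216 ≡ 36
36 × 28 = 1008 ≡ 64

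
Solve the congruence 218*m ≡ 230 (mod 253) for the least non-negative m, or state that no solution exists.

gcd(218, 253) = 1, so a unique solution mod 253 exists.
218⁻¹ ≡ 159 (mod 253).
m ≡ 159*230 ≡ 138 (mod 253).

138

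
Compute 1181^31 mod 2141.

1266

31 in binary is 11111, i.e. 31 = 16 + 8 + 4 + 2 + 1.
1181^1 ≡ 1181 (mod 2141)
1181^2 ≡ 1181^2 = 1394761 ≡ 970 (mod 2141)
1181^4 ≡ 970^2 = 940900 ≡ 1001 (mod 2141)
1181^8 ≡ 1001^2 = 1002001 ≡ 13 (mod 2141)
1181^16 ≡ 13^2 = 169 (mod 2141)
1181^31 = 1181^16 * 1181^8 * 1181^4 * 1181^2 * 1181^1 ≡ 169 * 13 * 1001 * 970 * 1181 (mod 2141).
Accumulate the product:
169 * 13 = 2197 ≡ 56
56 * 1001 = 56056 ≡ 390
390 * 970 = 378300 ≡ 1484
1484 * 1181 = 1752604 ≡ 1266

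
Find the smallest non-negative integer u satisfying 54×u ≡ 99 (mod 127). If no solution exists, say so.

gcd(54, 127) = 1, so a unique solution mod 127 exists.
54⁻¹ ≡ 40 (mod 127).
u ≡ 40×99 ≡ 23 (mod 127).

23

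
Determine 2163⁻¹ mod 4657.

2026

Apply the Euclidean algorithm and back-substitute:
4657 = 2·2163 + 331
2163 = 6·331 + 177
331 = 1·177 + 154
177 = 1·154 + 23
154 = 6·23 + 16
23 = 1·16 + 7
16 = 2·7 + 2
7 = 3·2 + 1
2 = 2·1 + 0
gcd(2163, 4657) = 1, so the inverse exists.
Back-substitute for 1:
1 = 1·7 − 3·2
  = −3·16 + 7·7
  = 7·23 − 10·16
  = −10·154 + 67·23
  = 67·177 − 77·154
  = −77·331 + 144·177
  = 144·2163 − 941·331
  = −941·4657 + 2026·2163
So 2163⁻¹ ≡ 2026 (mod 4657).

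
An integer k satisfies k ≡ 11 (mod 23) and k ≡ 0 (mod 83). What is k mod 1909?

23⁻¹ mod 83: 23×65 ≡ 1 (mod 83), so 23⁻¹ ≡ 65.
k = 11 + 23×((0 − 11)×65 mod 83) = 11 + 23×32 = 747.

747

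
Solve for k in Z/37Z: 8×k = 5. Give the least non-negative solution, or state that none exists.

gcd(8, 37) = 1, so a unique solution mod 37 exists.
8⁻¹ ≡ 14 (mod 37).
k ≡ 14×5 ≡ 33 (mod 37).

33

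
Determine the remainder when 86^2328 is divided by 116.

88

Compute successive squares:
2328 in binary is 100100011000, i.e. 2328 = 2048 + 256 + 16 + 8.
86^1 ≡ 86 (mod 116)
86^2 ≡ 86^2 = 7396 ≡ 88 (mod 116)
86^4 ≡ 88^2 = 7744 ≡ 88 (mod 116)
86^8 ≡ 88^2 = 7744 ≡ 88 (mod 116)
86^16 ≡ 88^2 = 7744 ≡ 88 (mod 116)
86^32 ≡ 88^2 = 7744 ≡ 88 (mod 116)
86^64 ≡ 88^2 = 7744 ≡ 88 (mod 116)
86^128 ≡ 88^2 = 7744 ≡ 88 (mod 116)
86^256 ≡ 88^2 = 7744 ≡ 88 (mod 116)
86^512 ≡ 88^2 = 7744 ≡ 88 (mod 116)
86^1024 ≡ 88^2 = 7744 ≡ 88 (mod 116)
86^2048 ≡ 88^2 = 7744 ≡ 88 (mod 116)
86^2328 = 86^2048 × 86^256 × 86^16 × 86^8 ≡ 88 × 88 × 88 × 88 (mod 116).
Accumulate the product:
88 × 88 = 7744 ≡ 88
88 × 88 = 7744 ≡ 88
88 × 88 = 7744 ≡ 88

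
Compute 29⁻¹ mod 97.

Run the extended Euclidean algorithm:
97 = 3*29 + 10
29 = 2*10 + 9
10 = 1*9 + 1
9 = 9*1 + 0
gcd(29, 97) = 1, so the inverse exists.
Back-substitute for 1:
1 = 1*10 − 1*9
  = −1*29 + 3*10
  = 3*97 − 10*29
So 29⁻¹ ≡ −10 ≡ 87 (mod 97).

87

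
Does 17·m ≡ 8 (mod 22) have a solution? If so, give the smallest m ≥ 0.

16

gcd(17, 22) = 1, so a unique solution mod 22 exists.
17⁻¹ ≡ 13 (mod 22).
m ≡ 13·8 ≡ 16 (mod 22).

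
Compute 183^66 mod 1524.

1041

Compute successive squares:
66 in binary is 1000010, i.e. 66 = 64 + 2.
183^1 ≡ 183 (mod 1524)
183^2 ≡ 183^2 = 33489 ≡ 1485 (mod 1524)
183^4 ≡ 1485^2 = 2205225 ≡ 1521 (mod 1524)
183^8 ≡ 1521^2 = 2313441 ≡ 9 (mod 1524)
183^16 ≡ 9^2 = 81 (mod 1524)
183^32 ≡ 81^2 = 6561 ≡ 465 (mod 1524)
183^64 ≡ 465^2 = 216225 ≡ 1341 (mod 1524)
183^66 = 183^64 · 183^2 ≡ 1341 · 1485 (mod 1524).
1341 · 1485 = 1991385 ≡ 1041 (mod 1524).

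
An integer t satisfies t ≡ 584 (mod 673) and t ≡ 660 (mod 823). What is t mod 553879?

413806

673⁻¹ mod 823: 673*203 ≡ 1 (mod 823), so 673⁻¹ ≡ 203.
t = 584 + 673*((660 − 584)*203 mod 823) = 584 + 673*614 = 413806.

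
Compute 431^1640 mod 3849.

By square-and-multiply:
1640 in binary is 11001101000, i.e. 1640 = 1024 + 512 + 64 + 32 + 8.
431^1 ≡ 431 (mod 3849)
431^2 ≡ 431^2 = 185761 ≡ 1009 (mod 3849)
431^4 ≡ 1009^2 = 1018081 ≡ 1945 (mod 3849)
431^8 ≡ 1945^2 = 3783025 ≡ 3307 (mod 3849)
431^16 ≡ 3307^2 = 10936249 ≡ 1240 (mod 3849)
431^32 ≡ 1240^2 = 1537600 ≡ 1849 (mod 3849)
431^64 ≡ 1849^2 = 3418801 ≡ 889 (mod 3849)
431^128 ≡ 889^2 = 790321 ≡ 1276 (mod 3849)
431^256 ≡ 1276^2 = 1628176 ≡ 49 (mod 3849)
431^512 ≡ 49^2 = 2401 (mod 3849)
431^1024 ≡ 2401^2 = 5764801 ≡ 2848 (mod 3849)
431^1640 = 431^1024 × 431^512 × 431^64 × 431^32 × 431^8 ≡ 2848 × 2401 × 889 × 1849 × 3307 (mod 3849).
Accumulate the product:
2848 × 2401 = 6838048 ≡ 2224
2224 × 889 = 1977136 ≡ 2599
2599 × 1849 = 4805551 ≡ 1999
1999 × 3307 = 6610693 ≡ 1960

1960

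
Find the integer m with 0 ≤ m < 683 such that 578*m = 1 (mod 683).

By the extended Euclidean algorithm:
683 = 1·578 + 105
578 = 5·105 + 53
105 = 1·53 + 52
53 = 1·52 + 1
52 = 52·1 + 0
gcd(578, 683) = 1, so the inverse exists.
Back-substitute for 1:
1 = 1·53 − 1·52
  = −1·105 + 2·53
  = 2·578 − 11·105
  = −11·683 + 13·578
So 578⁻¹ ≡ 13 (mod 683).

13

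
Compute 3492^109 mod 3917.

955

Compute successive squares:
109 in binary is 1101101, i.e. 109 = 64 + 32 + 8 + 4 + 1.
3492^1 ≡ 3492 (mod 3917)
3492^2 ≡ 3492^2 = 12194064 ≡ 443 (mod 3917)
3492^4 ≡ 443^2 = 196249 ≡ 399 (mod 3917)
3492^8 ≡ 399^2 = 159201 ≡ 2521 (mod 3917)
3492^16 ≡ 2521^2 = 6355441 ≡ 2067 (mod 3917)
3492^32 ≡ 2067^2 = 4272489 ≡ 2959 (mod 3917)
3492^64 ≡ 2959^2 = 8755681 ≡ 1186 (mod 3917)
3492^109 = 3492^64 · 3492^32 · 3492^8 · 3492^4 · 3492^1 ≡ 1186 · 2959 · 2521 · 399 · 3492 (mod 3917).
Accumulate the product:
1186 · 2959 = 3509374 ≡ 3659
3659 · 2521 = 9224339 ≡ 3721
3721 · 399 = 1484679 ≡ 136
136 · 3492 = 474912 ≡ 955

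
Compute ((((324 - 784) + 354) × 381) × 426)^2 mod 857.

211

324 - 784 = -460 ≡ 397 (mod 857)
397 + 354 = 751
751 × 381 = 286131 ≡ 750 (mod 857)
750 × 426 = 319500 ≡ 696 (mod 857)
(696)^2 ≡ 211 (mod 857)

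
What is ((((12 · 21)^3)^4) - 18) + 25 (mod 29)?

2

12 · 21 = 252 ≡ 20 (mod 29)
(20)^3 ≡ 25 (mod 29)
(25)^4 ≡ 24 (mod 29)
24 - 18 = 6
6 + 25 = 31 ≡ 2 (mod 29)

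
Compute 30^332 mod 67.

29

30^1 ≡ 30 (mod 67)
30^2 ≡ 30^2 = 900 ≡ 29 (mod 67)
30^4 ≡ 29^2 = 841 ≡ 37 (mod 67)
30^8 ≡ 37^2 = 1369 ≡ 29 (mod 67)
30^16 ≡ 29^2 = 841 ≡ 37 (mod 67)
30^32 ≡ 37^2 = 1369 ≡ 29 (mod 67)
30^64 ≡ 29^2 = 841 ≡ 37 (mod 67)
30^128 ≡ 37^2 = 1369 ≡ 29 (mod 67)
30^256 ≡ 29^2 = 841 ≡ 37 (mod 67)
30^332 = 30^256 * 30^64 * 30^8 * 30^4 ≡ 37 * 37 * 29 * 37 (mod 67).
Accumulate the product:
37 * 37 = 1369 ≡ 29
29 * 29 = 841 ≡ 37
37 * 37 = 1369 ≡ 29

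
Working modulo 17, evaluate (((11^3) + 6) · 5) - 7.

14

(11)^3 ≡ 5 (mod 17)
5 + 6 = 11
11 · 5 = 55 ≡ 4 (mod 17)
4 - 7 = -3 ≡ 14 (mod 17)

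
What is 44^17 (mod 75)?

14

Compute successive squares:
44^1 ≡ 44 (mod 75)
44^2 ≡ 44^2 = 1936 ≡ 61 (mod 75)
44^4 ≡ 61^2 = 3721 ≡ 46 (mod 75)
44^8 ≡ 46^2 = 2116 ≡ 16 (mod 75)
44^16 ≡ 16^2 = 256 ≡ 31 (mod 75)
44^17 = 44^16 * 44^1 ≡ 31 * 44 (mod 75).
31 * 44 = 1364 ≡ 14 (mod 75).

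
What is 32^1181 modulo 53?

45

1181 in binary is 10010011101, i.e. 1181 = 1024 + 128 + 16 + 8 + 4 + 1.
32^1 ≡ 32 (mod 53)
32^2 ≡ 32^2 = 1024 ≡ 17 (mod 53)
32^4 ≡ 17^2 = 289 ≡ 24 (mod 53)
32^8 ≡ 24^2 = 576 ≡ 46 (mod 53)
32^16 ≡ 46^2 = 2116 ≡ 49 (mod 53)
32^32 ≡ 49^2 = 2401 ≡ 16 (mod 53)
32^64 ≡ 16^2 = 256 ≡ 44 (mod 53)
32^128 ≡ 44^2 = 1936 ≡ 28 (mod 53)
32^256 ≡ 28^2 = 784 ≡ 42 (mod 53)
32^512 ≡ 42^2 = 1764 ≡ 15 (mod 53)
32^1024 ≡ 15^2 = 225 ≡ 13 (mod 53)
32^1181 = 32^1024 * 32^128 * 32^16 * 32^8 * 32^4 * 32^1 ≡ 13 * 28 * 49 * 46 * 24 * 32 (mod 53).
Accumulate the product:
13 * 28 = 364 ≡ 46
46 * 49 = 2254 ≡ 28
28 * 46 = 1288 ≡ 16
16 * 24 = 384 ≡ 13
13 * 32 = 416 ≡ 45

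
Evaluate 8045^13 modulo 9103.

Using repeated squaring:
13 in binary is 1101, i.e. 13 = 8 + 4 + 1.
8045^1 ≡ 8045 (mod 9103)
8045^2 ≡ 8045^2 = 64722025 ≡ 8798 (mod 9103)
8045^4 ≡ 8798^2 = 77404804 ≡ 1995 (mod 9103)
8045^8 ≡ 1995^2 = 3980025 ≡ 2014 (mod 9103)
8045^13 = 8045^8 × 8045^4 × 8045^1 ≡ 2014 × 1995 × 8045 (mod 9103).
Accumulate the product:
2014 × 1995 = 4017930 ≡ 3507
3507 × 8045 = 28213815 ≡ 3618

3618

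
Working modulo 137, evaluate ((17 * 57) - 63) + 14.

98

17 * 57 = 969 ≡ 10 (mod 137)
10 - 63 = -53 ≡ 84 (mod 137)
84 + 14 = 98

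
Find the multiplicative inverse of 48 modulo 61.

Apply the Euclidean algorithm and back-substitute:
61 = 1*48 + 13
48 = 3*13 + 9
13 = 1*9 + 4
9 = 2*4 + 1
4 = 4*1 + 0
gcd(48, 61) = 1, so the inverse exists.
Back-substitute for 1:
1 = 1*9 − 2*4
  = −2*13 + 3*9
  = 3*48 − 11*13
  = −11*61 + 14*48
So 48⁻¹ ≡ 14 (mod 61).

14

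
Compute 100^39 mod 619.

Compute successive squares:
39 in binary is 100111, i.e. 39 = 32 + 4 + 2 + 1.
100^1 ≡ 100 (mod 619)
100^2 ≡ 100^2 = 10000 ≡ 96 (mod 619)
100^4 ≡ 96^2 = 9216 ≡ 550 (mod 619)
100^8 ≡ 550^2 = 302500 ≡ 428 (mod 619)
100^16 ≡ 428^2 = 183184 ≡ 579 (mod 619)
100^32 ≡ 579^2 = 335241 ≡ 362 (mod 619)
100^39 = 100^32 * 100^4 * 100^2 * 100^1 ≡ 362 * 550 * 96 * 100 (mod 619).
Accumulate the product:
362 * 550 = 199100 ≡ 401
401 * 96 = 38496 ≡ 118
118 * 100 = 11800 ≡ 39

39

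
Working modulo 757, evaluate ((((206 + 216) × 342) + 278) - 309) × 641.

206 + 216 = 422
422 × 342 = 144324 ≡ 494 (mod 757)
494 + 278 = 772 ≡ 15 (mod 757)
15 - 309 = -294 ≡ 463 (mod 757)
463 × 641 = 296783 ≡ 39 (mod 757)

39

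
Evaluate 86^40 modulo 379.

138

40 in binary is 101000, i.e. 40 = 32 + 8.
86^1 ≡ 86 (mod 379)
86^2 ≡ 86^2 = 7396 ≡ 195 (mod 379)
86^4 ≡ 195^2 = 38025 ≡ 125 (mod 379)
86^8 ≡ 125^2 = 15625 ≡ 86 (mod 379)
86^16 ≡ 86^2 = 7396 ≡ 195 (mod 379)
86^32 ≡ 195^2 = 38025 ≡ 125 (mod 379)
86^40 = 86^32 × 86^8 ≡ 125 × 86 (mod 379).
125 × 86 = 10750 ≡ 138 (mod 379).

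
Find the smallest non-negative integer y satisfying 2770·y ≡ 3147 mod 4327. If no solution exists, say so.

gcd(2770, 4327) = 1, so a unique solution mod 4327 exists.
2770⁻¹ ≡ 4088 (mod 4327).
y ≡ 4088·3147 ≡ 765 (mod 4327).

765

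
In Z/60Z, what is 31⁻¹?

31

60 = 1·31 + 29
31 = 1·29 + 2
29 = 14·2 + 1
2 = 2·1 + 0
gcd(31, 60) = 1, so the inverse exists.
Bézout: 1 = 15·60 − 29·31.
So 31⁻¹ ≡ −29 ≡ 31 (mod 60).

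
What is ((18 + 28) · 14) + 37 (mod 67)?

18 + 28 = 46
46 · 14 = 644 ≡ 41 (mod 67)
41 + 37 = 78 ≡ 11 (mod 67)

11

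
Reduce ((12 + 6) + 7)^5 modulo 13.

12 + 6 = 18 ≡ 5 (mod 13)
5 + 7 = 12
(12)^5 ≡ 12 (mod 13)

12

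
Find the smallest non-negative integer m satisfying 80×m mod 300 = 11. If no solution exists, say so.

no solution

gcd(80, 300) = 20, and 20 does not divide 11.
So the congruence has no solution.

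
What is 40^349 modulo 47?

43

349 in binary is 101011101, i.e. 349 = 256 + 64 + 16 + 8 + 4 + 1.
40^1 ≡ 40 (mod 47)
40^2 ≡ 40^2 = 1600 ≡ 2 (mod 47)
40^4 ≡ 2^2 = 4 (mod 47)
40^8 ≡ 4^2 = 16 (mod 47)
40^16 ≡ 16^2 = 256 ≡ 21 (mod 47)
40^32 ≡ 21^2 = 441 ≡ 18 (mod 47)
40^64 ≡ 18^2 = 324 ≡ 42 (mod 47)
40^128 ≡ 42^2 = 1764 ≡ 25 (mod 47)
40^256 ≡ 25^2 = 625 ≡ 14 (mod 47)
40^349 = 40^256 × 40^64 × 40^16 × 40^8 × 40^4 × 40^1 ≡ 14 × 42 × 21 × 16 × 4 × 40 (mod 47).
Accumulate the product:
14 × 42 = 588 ≡ 24
24 × 21 = 504 ≡ 34
34 × 16 = 544 ≡ 27
27 × 4 = 108 ≡ 14
14 × 40 = 560 ≡ 43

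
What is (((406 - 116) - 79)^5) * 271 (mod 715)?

406 - 116 = 290
290 - 79 = 211
(211)^5 ≡ 516 (mod 715)
516 * 271 = 139836 ≡ 411 (mod 715)

411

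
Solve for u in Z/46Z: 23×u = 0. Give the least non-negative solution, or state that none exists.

gcd(23, 46) = 23, and 23 | 0, so solutions exist.
Divide through by 23: 1×u = 0 (mod 2).
1⁻¹ ≡ 1 (mod 2).
u ≡ 1×0 ≡ 0 (mod 2).
The smallest non-negative solution is u = 0.

0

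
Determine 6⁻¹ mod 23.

4

23 = 3·6 + 5
6 = 1·5 + 1
5 = 5·1 + 0
gcd(6, 23) = 1, so the inverse exists.
Back-substitute for 1:
1 = 1·6 − 1·5
  = −1·23 + 4·6
So 6⁻¹ ≡ 4 (mod 23).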